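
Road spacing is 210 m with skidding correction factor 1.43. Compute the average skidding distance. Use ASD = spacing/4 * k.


Formula: ASD = (spacing / 4) * correction
Uncorrected distance = spacing / 4 = 210 / 4 = 52.5 m
ASD = 52.5 * 1.43 = 75 m

75


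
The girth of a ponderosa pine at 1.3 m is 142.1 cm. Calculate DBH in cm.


Formula: DBH = C / pi
DBH = 142.1 / pi
pi = 3.14159...
DBH = 45.2 cm

45.2


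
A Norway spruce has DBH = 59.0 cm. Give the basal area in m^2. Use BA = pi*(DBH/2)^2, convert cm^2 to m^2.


Formula: BA = pi * (DBH/2)^2 / 10000  (cm^2 to m^2)
Radius = DBH/2 = 59.0/2 = 29.5 cm
BA = pi * 29.5^2 / 10000
   = 2733.971 cm^2 / 10000
   = 0.2734 m^2

0.2734


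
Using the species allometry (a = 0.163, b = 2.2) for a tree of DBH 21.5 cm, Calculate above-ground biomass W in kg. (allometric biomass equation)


Formula: W = a * DBH^b  (allometric power law)
DBH^b = 21.5^2.2 = 853.8166
W = 0.163 * 853.8166 = 139.2 kg

139.2


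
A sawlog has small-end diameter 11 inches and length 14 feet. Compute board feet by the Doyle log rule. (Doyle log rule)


Doyle: BF = (D - 4)^2 * L / 16
Adjusted diameter = 11 - 4 = 7 in
(D-4)^2 = 7^2 = 49
BF = 49 * 14 / 16 = 43 BF

43


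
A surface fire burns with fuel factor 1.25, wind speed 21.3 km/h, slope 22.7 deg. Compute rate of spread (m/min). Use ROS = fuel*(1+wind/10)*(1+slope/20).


Formula: ROS = fuel * (1 + wind/10) * (1 + slope/20)
Wind factor = 1 + 21.3/10 = 3.13
Slope factor = 1 + 22.7/20 = 2.135
ROS = 1.25 * 3.13 * 2.135 = 8.35 m/min

8.35


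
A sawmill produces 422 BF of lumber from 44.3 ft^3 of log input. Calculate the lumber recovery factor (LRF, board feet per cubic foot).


Formula: LRF = Lumber Output (BF) / Log Input (ft^3)
LRF = 422 BF / 44.3 ft^3
LRF = 9.53 BF/ft^3

9.53


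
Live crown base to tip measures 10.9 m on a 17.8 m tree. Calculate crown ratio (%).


Formula: Crown Ratio = (Crown Length / Total Height) * 100
CR = (10.9 m / 17.8 m) * 100
CR = 0.6124 * 100 = 61.2%

61.2


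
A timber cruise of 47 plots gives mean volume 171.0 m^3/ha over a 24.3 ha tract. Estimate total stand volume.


Formula: Total Volume = Mean Volume per ha * Total Area
Total Volume = 171.0 m^3/ha * 24.3 ha
Total Volume = 4155 m^3

4155


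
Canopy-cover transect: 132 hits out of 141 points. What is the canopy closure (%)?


Formula: Canopy closure = covered points / total points * 100
Closure = 132 / 141 * 100
Closure = 0.9362 * 100 = 93.6%

93.6


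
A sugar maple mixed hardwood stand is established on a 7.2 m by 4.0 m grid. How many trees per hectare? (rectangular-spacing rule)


Formula: TPH = 10000 m^2/ha / (spacing_x * spacing_y)
Area per tree = 7.2 m * 4.0 m = 28.8 m^2
TPH = 10000 / 28.8 = 347 trees/ha

347


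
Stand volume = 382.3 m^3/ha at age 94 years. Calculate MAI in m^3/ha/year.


Formula: MAI = Total Volume / Stand Age
MAI = 382.3 m^3/ha / 94 years
MAI = 4.07 m^3/ha/year

4.07


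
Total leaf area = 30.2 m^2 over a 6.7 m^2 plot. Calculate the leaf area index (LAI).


Formula: LAI = total leaf area / ground area  (dimensionless)
LAI = 30.2 m^2 / 6.7 m^2
LAI = 4.51

4.51


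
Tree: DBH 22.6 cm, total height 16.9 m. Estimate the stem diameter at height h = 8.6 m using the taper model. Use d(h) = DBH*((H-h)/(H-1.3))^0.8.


Taper: d(h) = DBH * ((H - h) / (H - 1.3))^0.8
Numerator = H - h = 16.9 - 8.6 = 8.3 m
Denominator = H - 1.3 = 16.9 - 1.3 = 15.6 m
Ratio = 8.3 / 15.6 = 0.53205
d = 22.6 * 0.53205^0.8 = 13.6 cm

13.6


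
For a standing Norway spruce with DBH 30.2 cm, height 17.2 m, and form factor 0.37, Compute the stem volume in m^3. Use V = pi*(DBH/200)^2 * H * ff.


Formula: V = pi * (DBH/200)^2 * H * ff
Radius = DBH/200 = 30.2/200 = 0.151 m
Radius^2 = 0.151^2 = 0.022801 m^2
V = pi * 0.022801 * 17.2 * 0.37
V = 0.456 m^3

0.456


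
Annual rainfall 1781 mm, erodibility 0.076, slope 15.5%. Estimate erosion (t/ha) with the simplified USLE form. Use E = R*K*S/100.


Formula: E = R * K * S / 100  (simplified USLE)
R * K = 1781 * 0.076 = 135.356
E = 135.356 * 15.5 / 100 = 20.98 t/ha

20.98


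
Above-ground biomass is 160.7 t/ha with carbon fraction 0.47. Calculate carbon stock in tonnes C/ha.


Formula: Carbon Stock = Biomass * Carbon Fraction
C = 160.7 t/ha * 0.47
C = 75.5 t C/ha

75.5


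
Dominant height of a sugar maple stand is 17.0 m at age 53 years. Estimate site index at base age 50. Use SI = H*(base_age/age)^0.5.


Formula: SI = H_dom * (base_age / age)^0.5
Age ratio = 50 / 53 = 0.9434
sqrt(age_ratio) = 0.97129
SI = 17.0 * 0.97129 = 16.5 m

16.5


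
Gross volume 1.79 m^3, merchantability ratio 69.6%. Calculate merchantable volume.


Formula: MV = V_total * (merchantable_pct / 100)
Merchantable fraction = 69.6% / 100 = 0.696
MV = 1.79 m^3 * 0.696 = 1.246 m^3

1.246


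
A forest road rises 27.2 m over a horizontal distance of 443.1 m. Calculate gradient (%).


Formula: Gradient = rise / run * 100
Gradient = 27.2 / 443.1 * 100 = 6.1%

6.1


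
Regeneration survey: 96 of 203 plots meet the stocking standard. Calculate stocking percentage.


Formula: Stocking % = stocked plots / total plots * 100
Stocking = 96 / 203 * 100
Stocking = 0.4729 * 100 = 47.3%

47.3


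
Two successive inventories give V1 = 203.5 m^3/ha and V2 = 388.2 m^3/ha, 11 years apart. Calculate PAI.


Formula: PAI = (V_T2 - V_T1) / (T2 - T1)
Volume increment = 388.2 - 203.5 = 184.7 m^3/ha
PAI = 184.7 / 11 = 16.79 m^3/ha/year

16.79


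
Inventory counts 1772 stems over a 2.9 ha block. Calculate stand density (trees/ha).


Formula: Stand Density = N_trees / Area_ha
Density = 1772 trees / 2.9 ha
Density = 611 trees/ha

611


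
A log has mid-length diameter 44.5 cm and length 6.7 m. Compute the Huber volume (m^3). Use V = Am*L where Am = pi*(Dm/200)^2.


Huber: V = Am * L,  Am = pi*(Dm/200)^2
Am = pi*(44.5/200)^2 = 0.155528 m^2
V = 0.155528*6.7 = 1.042 m^3

1.042


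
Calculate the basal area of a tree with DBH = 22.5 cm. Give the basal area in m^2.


Formula: BA = pi * (DBH/2)^2 / 10000  (cm^2 to m^2)
Radius = DBH/2 = 22.5/2 = 11.25 cm
BA = pi * 11.25^2 / 10000
   = 397.6078 cm^2 / 10000
   = 0.0398 m^2

0.0398


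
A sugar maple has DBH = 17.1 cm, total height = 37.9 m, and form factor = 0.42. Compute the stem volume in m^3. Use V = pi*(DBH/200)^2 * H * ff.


Formula: V = pi * (DBH/200)^2 * H * ff
Radius = DBH/200 = 17.1/200 = 0.0855 m
Radius^2 = 0.0855^2 = 0.00731025 m^2
V = pi * 0.00731025 * 37.9 * 0.42
V = 0.366 m^3

0.366


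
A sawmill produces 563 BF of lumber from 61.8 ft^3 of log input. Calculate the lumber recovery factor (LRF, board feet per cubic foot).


Formula: LRF = Lumber Output (BF) / Log Input (ft^3)
LRF = 563 BF / 61.8 ft^3
LRF = 9.11 BF/ft^3

9.11


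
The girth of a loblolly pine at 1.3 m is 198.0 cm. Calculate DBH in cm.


Formula: DBH = C / pi
DBH = 198.0 / pi
pi = 3.14159...
DBH = 63.0 cm

63.0


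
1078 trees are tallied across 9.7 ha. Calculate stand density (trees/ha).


Formula: Stand Density = N_trees / Area_ha
Density = 1078 trees / 9.7 ha
Density = 111 trees/ha

111


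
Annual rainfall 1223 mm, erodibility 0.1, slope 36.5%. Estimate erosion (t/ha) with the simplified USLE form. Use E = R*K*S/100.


Formula: E = R * K * S / 100  (simplified USLE)
R * K = 1223 * 0.1 = 122.3
E = 122.3 * 36.5 / 100 = 44.64 t/ha

44.64


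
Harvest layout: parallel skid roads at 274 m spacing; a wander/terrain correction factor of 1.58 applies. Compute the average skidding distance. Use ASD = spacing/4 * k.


Formula: ASD = (spacing / 4) * correction
Uncorrected distance = spacing / 4 = 274 / 4 = 68.5 m
ASD = 68.5 * 1.58 = 108 m

108


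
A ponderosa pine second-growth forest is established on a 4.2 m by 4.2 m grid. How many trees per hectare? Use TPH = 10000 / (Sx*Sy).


Formula: TPH = 10000 m^2/ha / (spacing_x * spacing_y)
Area per tree = 4.2 m * 4.2 m = 17.64 m^2
TPH = 10000 / 17.64 = 567 trees/ha

567


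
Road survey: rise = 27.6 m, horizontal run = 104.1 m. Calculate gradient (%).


Formula: Gradient = rise / run * 100
Gradient = 27.6 / 104.1 * 100 = 26.5%

26.5


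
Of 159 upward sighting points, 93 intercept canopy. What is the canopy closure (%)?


Formula: Canopy closure = covered points / total points * 100
Closure = 93 / 159 * 100
Closure = 0.5849 * 100 = 58.5%

58.5


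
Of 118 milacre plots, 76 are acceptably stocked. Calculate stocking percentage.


Formula: Stocking % = stocked plots / total plots * 100
Stocking = 76 / 118 * 100
Stocking = 0.6441 * 100 = 64.4%

64.4


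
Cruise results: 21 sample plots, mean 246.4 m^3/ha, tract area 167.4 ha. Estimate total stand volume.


Formula: Total Volume = Mean Volume per ha * Total Area
Total Volume = 246.4 m^3/ha * 167.4 ha
Total Volume = 41247 m^3

41247


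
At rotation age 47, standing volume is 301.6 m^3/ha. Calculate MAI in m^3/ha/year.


Formula: MAI = Total Volume / Stand Age
MAI = 301.6 m^3/ha / 47 years
MAI = 6.42 m^3/ha/year

6.42


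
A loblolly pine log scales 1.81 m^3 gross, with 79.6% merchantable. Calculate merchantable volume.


Formula: MV = V_total * (merchantable_pct / 100)
Merchantable fraction = 79.6% / 100 = 0.796
MV = 1.81 m^3 * 0.796 = 1.441 m^3

1.441


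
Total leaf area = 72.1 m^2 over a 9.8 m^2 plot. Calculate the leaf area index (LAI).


Formula: LAI = total leaf area / ground area  (dimensionless)
LAI = 72.1 m^2 / 9.8 m^2
LAI = 7.36

7.36


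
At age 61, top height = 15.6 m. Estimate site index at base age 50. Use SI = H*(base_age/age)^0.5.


Formula: SI = H_dom * (base_age / age)^0.5
Age ratio = 50 / 61 = 0.81967
sqrt(age_ratio) = 0.90536
SI = 15.6 * 0.90536 = 14.1 m

14.1


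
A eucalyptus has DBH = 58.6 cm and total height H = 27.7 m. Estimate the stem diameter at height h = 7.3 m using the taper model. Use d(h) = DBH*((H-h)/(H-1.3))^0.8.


Taper: d(h) = DBH * ((H - h) / (H - 1.3))^0.8
Numerator = H - h = 27.7 - 7.3 = 20.4 m
Denominator = H - 1.3 = 27.7 - 1.3 = 26.4 m
Ratio = 20.4 / 26.4 = 0.77273
d = 58.6 * 0.77273^0.8 = 47.7 cm

47.7


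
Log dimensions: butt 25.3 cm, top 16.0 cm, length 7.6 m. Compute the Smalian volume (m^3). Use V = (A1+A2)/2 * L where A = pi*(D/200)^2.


Smalian: V = (A1 + A2)/2 * L,  A = pi*(D/200)^2
A1 = pi*(25.3/200)^2 = 0.050273 m^2
A2 = pi*(16.0/200)^2 = 0.020106 m^2
V = (0.050273+0.020106)/2*7.6 = 0.2674 m^3

0.2674


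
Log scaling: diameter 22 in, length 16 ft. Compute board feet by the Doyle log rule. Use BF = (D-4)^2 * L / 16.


Doyle: BF = (D - 4)^2 * L / 16
Adjusted diameter = 22 - 4 = 18 in
(D-4)^2 = 18^2 = 324
BF = 324 * 16 / 16 = 324 BF

324


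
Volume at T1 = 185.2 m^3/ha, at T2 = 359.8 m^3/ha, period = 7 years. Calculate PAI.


Formula: PAI = (V_T2 - V_T1) / (T2 - T1)
Volume increment = 359.8 - 185.2 = 174.6 m^3/ha
PAI = 174.6 / 7 = 24.94 m^3/ha/year

24.94


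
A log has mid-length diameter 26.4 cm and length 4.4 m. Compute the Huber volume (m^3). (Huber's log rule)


Huber: V = Am * L,  Am = pi*(Dm/200)^2
Am = pi*(26.4/200)^2 = 0.054739 m^2
V = 0.054739*4.4 = 0.2409 m^3

0.2409


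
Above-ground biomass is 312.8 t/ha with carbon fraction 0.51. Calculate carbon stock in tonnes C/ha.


Formula: Carbon Stock = Biomass * Carbon Fraction
C = 312.8 t/ha * 0.51
C = 159.5 t C/ha

159.5


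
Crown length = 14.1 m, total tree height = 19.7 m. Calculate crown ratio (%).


Formula: Crown Ratio = (Crown Length / Total Height) * 100
CR = (14.1 m / 19.7 m) * 100
CR = 0.7157 * 100 = 71.6%

71.6


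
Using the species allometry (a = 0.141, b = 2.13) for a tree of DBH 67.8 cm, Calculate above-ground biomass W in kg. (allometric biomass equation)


Formula: W = a * DBH^b  (allometric power law)
DBH^b = 67.8^2.13 = 7952.7851
W = 0.141 * 7952.7851 = 1121.3 kg

1121.3


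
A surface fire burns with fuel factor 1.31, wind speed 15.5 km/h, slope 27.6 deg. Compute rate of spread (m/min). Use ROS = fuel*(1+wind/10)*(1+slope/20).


Formula: ROS = fuel * (1 + wind/10) * (1 + slope/20)
Wind factor = 1 + 15.5/10 = 2.55
Slope factor = 1 + 27.6/20 = 2.38
ROS = 1.31 * 2.55 * 2.38 = 7.95 m/min

7.95


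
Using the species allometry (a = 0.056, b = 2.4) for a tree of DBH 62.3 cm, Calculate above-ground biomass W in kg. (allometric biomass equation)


Formula: W = a * DBH^b  (allometric power law)
DBH^b = 62.3^2.4 = 20266.1528
W = 0.056 * 20266.1528 = 1134.9 kg

1134.9


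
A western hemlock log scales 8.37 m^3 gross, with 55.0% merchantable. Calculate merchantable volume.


Formula: MV = V_total * (merchantable_pct / 100)
Merchantable fraction = 55.0% / 100 = 0.55
MV = 8.37 m^3 * 0.55 = 4.604 m^3

4.604


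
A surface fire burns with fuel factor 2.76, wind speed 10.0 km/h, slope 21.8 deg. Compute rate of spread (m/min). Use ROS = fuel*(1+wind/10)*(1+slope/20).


Formula: ROS = fuel * (1 + wind/10) * (1 + slope/20)
Wind factor = 1 + 10.0/10 = 2.0
Slope factor = 1 + 21.8/20 = 2.09
ROS = 2.76 * 2.0 * 2.09 = 11.54 m/min

11.54


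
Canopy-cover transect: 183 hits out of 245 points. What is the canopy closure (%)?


Formula: Canopy closure = covered points / total points * 100
Closure = 183 / 245 * 100
Closure = 0.7469 * 100 = 74.7%

74.7


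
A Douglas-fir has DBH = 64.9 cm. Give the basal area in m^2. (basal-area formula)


Formula: BA = pi * (DBH/2)^2 / 10000  (cm^2 to m^2)
Radius = DBH/2 = 64.9/2 = 32.45 cm
BA = pi * 32.45^2 / 10000
   = 3308.1049 cm^2 / 10000
   = 0.3308 m^2

0.3308


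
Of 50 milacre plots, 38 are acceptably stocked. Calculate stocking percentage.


Formula: Stocking % = stocked plots / total plots * 100
Stocking = 38 / 50 * 100
Stocking = 0.76 * 100 = 76.0%

76.0


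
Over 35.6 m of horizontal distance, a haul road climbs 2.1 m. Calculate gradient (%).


Formula: Gradient = rise / run * 100
Gradient = 2.1 / 35.6 * 100 = 5.9%

5.9


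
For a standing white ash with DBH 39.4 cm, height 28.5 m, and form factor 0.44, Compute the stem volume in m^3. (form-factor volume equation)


Formula: V = pi * (DBH/200)^2 * H * ff
Radius = DBH/200 = 39.4/200 = 0.197 m
Radius^2 = 0.197^2 = 0.038809 m^2
V = pi * 0.038809 * 28.5 * 0.44
V = 1.529 m^3

1.529


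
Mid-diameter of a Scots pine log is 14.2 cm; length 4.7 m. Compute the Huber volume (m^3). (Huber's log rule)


Huber: V = Am * L,  Am = pi*(Dm/200)^2
Am = pi*(14.2/200)^2 = 0.015837 m^2
V = 0.015837*4.7 = 0.0744 m^3

0.0744


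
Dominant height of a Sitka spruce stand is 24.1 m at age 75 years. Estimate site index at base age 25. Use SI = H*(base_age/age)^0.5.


Formula: SI = H_dom * (base_age / age)^0.5
Age ratio = 25 / 75 = 0.33333
sqrt(age_ratio) = 0.57735
SI = 24.1 * 0.57735 = 13.9 m

13.9


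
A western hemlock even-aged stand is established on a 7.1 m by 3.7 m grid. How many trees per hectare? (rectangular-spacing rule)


Formula: TPH = 10000 m^2/ha / (spacing_x * spacing_y)
Area per tree = 7.1 m * 3.7 m = 26.27 m^2
TPH = 10000 / 26.27 = 381 trees/ha

381


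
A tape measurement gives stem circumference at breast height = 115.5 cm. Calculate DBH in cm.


Formula: DBH = C / pi
DBH = 115.5 / pi
pi = 3.14159...
DBH = 36.8 cm

36.8


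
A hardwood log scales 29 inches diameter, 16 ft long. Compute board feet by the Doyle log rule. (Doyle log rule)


Doyle: BF = (D - 4)^2 * L / 16
Adjusted diameter = 29 - 4 = 25 in
(D-4)^2 = 25^2 = 625
BF = 625 * 16 / 16 = 625 BF

625


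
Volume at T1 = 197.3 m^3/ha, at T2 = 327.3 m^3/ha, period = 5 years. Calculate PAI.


Formula: PAI = (V_T2 - V_T1) / (T2 - T1)
Volume increment = 327.3 - 197.3 = 130.0 m^3/ha
PAI = 130.0 / 5 = 26.0 m^3/ha/year

26.0


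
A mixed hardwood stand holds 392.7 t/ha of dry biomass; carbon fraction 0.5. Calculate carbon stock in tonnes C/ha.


Formula: Carbon Stock = Biomass * Carbon Fraction
C = 392.7 t/ha * 0.5
C = 196.4 t C/ha

196.4


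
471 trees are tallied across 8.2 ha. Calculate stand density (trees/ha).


Formula: Stand Density = N_trees / Area_ha
Density = 471 trees / 8.2 ha
Density = 57 trees/ha

57


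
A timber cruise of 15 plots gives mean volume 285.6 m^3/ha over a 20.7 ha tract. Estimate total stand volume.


Formula: Total Volume = Mean Volume per ha * Total Area
Total Volume = 285.6 m^3/ha * 20.7 ha
Total Volume = 5912 m^3

5912


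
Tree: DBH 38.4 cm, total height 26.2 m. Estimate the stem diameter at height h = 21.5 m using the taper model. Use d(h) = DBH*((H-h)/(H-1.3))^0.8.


Taper: d(h) = DBH * ((H - h) / (H - 1.3))^0.8
Numerator = H - h = 26.2 - 21.5 = 4.7 m
Denominator = H - 1.3 = 26.2 - 1.3 = 24.9 m
Ratio = 4.7 / 24.9 = 0.18876
d = 38.4 * 0.18876^0.8 = 10.1 cm

10.1


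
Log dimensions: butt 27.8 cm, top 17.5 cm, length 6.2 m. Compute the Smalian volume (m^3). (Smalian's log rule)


Smalian: V = (A1 + A2)/2 * L,  A = pi*(D/200)^2
A1 = pi*(27.8/200)^2 = 0.060699 m^2
A2 = pi*(17.5/200)^2 = 0.024053 m^2
V = (0.060699+0.024053)/2*6.2 = 0.2627 m^3

0.2627


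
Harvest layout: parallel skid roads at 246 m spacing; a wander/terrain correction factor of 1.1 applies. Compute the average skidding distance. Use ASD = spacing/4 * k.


Formula: ASD = (spacing / 4) * correction
Uncorrected distance = spacing / 4 = 246 / 4 = 61.5 m
ASD = 61.5 * 1.1 = 68 m

68


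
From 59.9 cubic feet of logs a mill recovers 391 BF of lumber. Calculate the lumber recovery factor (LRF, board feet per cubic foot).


Formula: LRF = Lumber Output (BF) / Log Input (ft^3)
LRF = 391 BF / 59.9 ft^3
LRF = 6.53 BF/ft^3

6.53


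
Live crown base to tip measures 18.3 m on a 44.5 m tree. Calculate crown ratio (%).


Formula: Crown Ratio = (Crown Length / Total Height) * 100
CR = (18.3 m / 44.5 m) * 100
CR = 0.4112 * 100 = 41.1%

41.1


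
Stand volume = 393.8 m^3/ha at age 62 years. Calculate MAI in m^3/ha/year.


Formula: MAI = Total Volume / Stand Age
MAI = 393.8 m^3/ha / 62 years
MAI = 6.35 m^3/ha/year

6.35


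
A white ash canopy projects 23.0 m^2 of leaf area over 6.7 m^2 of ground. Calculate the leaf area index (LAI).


Formula: LAI = total leaf area / ground area  (dimensionless)
LAI = 23.0 m^2 / 6.7 m^2
LAI = 3.43

3.43


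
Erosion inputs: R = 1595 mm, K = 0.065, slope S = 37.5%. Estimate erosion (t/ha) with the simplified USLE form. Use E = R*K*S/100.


Formula: E = R * K * S / 100  (simplified USLE)
R * K = 1595 * 0.065 = 103.675
E = 103.675 * 37.5 / 100 = 38.88 t/ha

38.88


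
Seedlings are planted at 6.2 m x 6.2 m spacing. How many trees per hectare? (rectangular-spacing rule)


Formula: TPH = 10000 m^2/ha / (spacing_x * spacing_y)
Area per tree = 6.2 m * 6.2 m = 38.44 m^2
TPH = 10000 / 38.44 = 260 trees/ha

260


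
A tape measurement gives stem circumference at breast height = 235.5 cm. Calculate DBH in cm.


Formula: DBH = C / pi
DBH = 235.5 / pi
pi = 3.14159...
DBH = 75.0 cm

75.0


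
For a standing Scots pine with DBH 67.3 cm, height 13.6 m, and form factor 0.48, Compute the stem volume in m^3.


Formula: V = pi * (DBH/200)^2 * H * ff
Radius = DBH/200 = 67.3/200 = 0.3365 m
Radius^2 = 0.3365^2 = 0.11323225 m^2
V = pi * 0.11323225 * 13.6 * 0.48
V = 2.322 m^3

2.322


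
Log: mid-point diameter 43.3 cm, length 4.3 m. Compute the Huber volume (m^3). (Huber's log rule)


Huber: V = Am * L,  Am = pi*(Dm/200)^2
Am = pi*(43.3/200)^2 = 0.147254 m^2
V = 0.147254*4.3 = 0.6332 m^3

0.6332


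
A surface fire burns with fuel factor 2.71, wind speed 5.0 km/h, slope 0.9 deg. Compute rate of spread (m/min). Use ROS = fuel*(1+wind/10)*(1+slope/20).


Formula: ROS = fuel * (1 + wind/10) * (1 + slope/20)
Wind factor = 1 + 5.0/10 = 1.5
Slope factor = 1 + 0.9/20 = 1.045
ROS = 2.71 * 1.5 * 1.045 = 4.25 m/min

4.25


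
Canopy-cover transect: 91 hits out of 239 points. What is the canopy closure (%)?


Formula: Canopy closure = covered points / total points * 100
Closure = 91 / 239 * 100
Closure = 0.3808 * 100 = 38.1%

38.1


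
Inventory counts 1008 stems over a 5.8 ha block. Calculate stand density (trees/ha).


Formula: Stand Density = N_trees / Area_ha
Density = 1008 trees / 5.8 ha
Density = 174 trees/ha

174


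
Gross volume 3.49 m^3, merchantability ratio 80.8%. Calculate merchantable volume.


Formula: MV = V_total * (merchantable_pct / 100)
Merchantable fraction = 80.8% / 100 = 0.808
MV = 3.49 m^3 * 0.808 = 2.82 m^3

2.82


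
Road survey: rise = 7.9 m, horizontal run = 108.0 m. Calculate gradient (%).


Formula: Gradient = rise / run * 100
Gradient = 7.9 / 108.0 * 100 = 7.3%

7.3


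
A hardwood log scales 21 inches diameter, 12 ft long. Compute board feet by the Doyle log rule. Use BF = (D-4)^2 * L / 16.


Doyle: BF = (D - 4)^2 * L / 16
Adjusted diameter = 21 - 4 = 17 in
(D-4)^2 = 17^2 = 289
BF = 289 * 12 / 16 = 217 BF

217


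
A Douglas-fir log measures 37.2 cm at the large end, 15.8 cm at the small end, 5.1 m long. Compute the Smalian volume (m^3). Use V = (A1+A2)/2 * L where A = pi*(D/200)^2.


Smalian: V = (A1 + A2)/2 * L,  A = pi*(D/200)^2
A1 = pi*(37.2/200)^2 = 0.108687 m^2
A2 = pi*(15.8/200)^2 = 0.019607 m^2
V = (0.108687+0.019607)/2*5.1 = 0.3271 m^3

0.3271


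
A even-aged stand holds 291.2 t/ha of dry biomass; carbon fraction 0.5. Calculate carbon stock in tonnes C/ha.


Formula: Carbon Stock = Biomass * Carbon Fraction
C = 291.2 t/ha * 0.5
C = 145.6 t C/ha

145.6


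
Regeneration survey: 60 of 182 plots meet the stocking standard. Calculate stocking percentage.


Formula: Stocking % = stocked plots / total plots * 100
Stocking = 60 / 182 * 100
Stocking = 0.3297 * 100 = 33.0%

33.0


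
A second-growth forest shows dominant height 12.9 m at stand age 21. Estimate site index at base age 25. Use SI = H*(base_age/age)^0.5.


Formula: SI = H_dom * (base_age / age)^0.5
Age ratio = 25 / 21 = 1.19048
sqrt(age_ratio) = 1.09109
SI = 12.9 * 1.09109 = 14.1 m

14.1


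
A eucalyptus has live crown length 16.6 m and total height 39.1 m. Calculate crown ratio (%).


Formula: Crown Ratio = (Crown Length / Total Height) * 100
CR = (16.6 m / 39.1 m) * 100
CR = 0.4246 * 100 = 42.5%

42.5


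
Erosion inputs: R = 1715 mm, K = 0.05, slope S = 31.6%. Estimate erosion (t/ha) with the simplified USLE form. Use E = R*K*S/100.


Formula: E = R * K * S / 100  (simplified USLE)
R * K = 1715 * 0.05 = 85.75
E = 85.75 * 31.6 / 100 = 27.1 t/ha

27.1


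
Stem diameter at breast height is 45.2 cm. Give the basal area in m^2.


Formula: BA = pi * (DBH/2)^2 / 10000  (cm^2 to m^2)
Radius = DBH/2 = 45.2/2 = 22.6 cm
BA = pi * 22.6^2 / 10000
   = 1604.5999 cm^2 / 10000
   = 0.1605 m^2

0.1605


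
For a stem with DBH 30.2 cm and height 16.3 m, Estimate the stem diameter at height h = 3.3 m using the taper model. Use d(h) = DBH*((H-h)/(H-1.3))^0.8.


Taper: d(h) = DBH * ((H - h) / (H - 1.3))^0.8
Numerator = H - h = 16.3 - 3.3 = 13.0 m
Denominator = H - 1.3 = 16.3 - 1.3 = 15.0 m
Ratio = 13.0 / 15.0 = 0.86667
d = 30.2 * 0.86667^0.8 = 26.9 cm

26.9


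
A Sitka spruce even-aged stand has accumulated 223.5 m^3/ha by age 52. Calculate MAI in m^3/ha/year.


Formula: MAI = Total Volume / Stand Age
MAI = 223.5 m^3/ha / 52 years
MAI = 4.3 m^3/ha/year

4.3


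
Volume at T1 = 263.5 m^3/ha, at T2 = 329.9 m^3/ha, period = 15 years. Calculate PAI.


Formula: PAI = (V_T2 - V_T1) / (T2 - T1)
Volume increment = 329.9 - 263.5 = 66.4 m^3/ha
PAI = 66.4 / 15 = 4.43 m^3/ha/year

4.43


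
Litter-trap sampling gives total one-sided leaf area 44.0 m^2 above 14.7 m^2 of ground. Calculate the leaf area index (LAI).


Formula: LAI = total leaf area / ground area  (dimensionless)
LAI = 44.0 m^2 / 14.7 m^2
LAI = 2.99

2.99


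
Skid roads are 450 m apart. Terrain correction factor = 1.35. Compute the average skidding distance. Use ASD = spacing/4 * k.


Formula: ASD = (spacing / 4) * correction
Uncorrected distance = spacing / 4 = 450 / 4 = 112.5 m
ASD = 112.5 * 1.35 = 152 m

152


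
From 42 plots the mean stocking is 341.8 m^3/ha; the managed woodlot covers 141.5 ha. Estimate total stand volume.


Formula: Total Volume = Mean Volume per ha * Total Area
Total Volume = 341.8 m^3/ha * 141.5 ha
Total Volume = 48365 m^3

48365


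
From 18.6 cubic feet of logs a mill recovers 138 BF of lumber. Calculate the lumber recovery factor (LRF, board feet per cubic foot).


Formula: LRF = Lumber Output (BF) / Log Input (ft^3)
LRF = 138 BF / 18.6 ft^3
LRF = 7.42 BF/ft^3

7.42


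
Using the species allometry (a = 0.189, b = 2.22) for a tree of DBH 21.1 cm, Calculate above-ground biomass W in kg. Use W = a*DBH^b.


Formula: W = a * DBH^b  (allometric power law)
DBH^b = 21.1^2.22 = 870.7772
W = 0.189 * 870.7772 = 164.6 kg

164.6


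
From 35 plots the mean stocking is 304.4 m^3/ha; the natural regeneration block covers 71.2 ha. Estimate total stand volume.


Formula: Total Volume = Mean Volume per ha * Total Area
Total Volume = 304.4 m^3/ha * 71.2 ha
Total Volume = 21673 m^3

21673


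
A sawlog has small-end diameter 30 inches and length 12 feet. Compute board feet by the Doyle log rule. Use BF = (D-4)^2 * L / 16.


Doyle: BF = (D - 4)^2 * L / 16
Adjusted diameter = 30 - 4 = 26 in
(D-4)^2 = 26^2 = 676
BF = 676 * 12 / 16 = 507 BF

507


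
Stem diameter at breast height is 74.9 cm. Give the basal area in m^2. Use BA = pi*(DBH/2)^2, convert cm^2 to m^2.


Formula: BA = pi * (DBH/2)^2 / 10000  (cm^2 to m^2)
Radius = DBH/2 = 74.9/2 = 37.45 cm
BA = pi * 37.45^2 / 10000
   = 4406.0916 cm^2 / 10000
   = 0.4406 m^2

0.4406


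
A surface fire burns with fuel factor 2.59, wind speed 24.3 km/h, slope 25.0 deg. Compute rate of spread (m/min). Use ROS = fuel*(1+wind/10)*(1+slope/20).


Formula: ROS = fuel * (1 + wind/10) * (1 + slope/20)
Wind factor = 1 + 24.3/10 = 3.43
Slope factor = 1 + 25.0/20 = 2.25
ROS = 2.59 * 3.43 * 2.25 = 19.99 m/min

19.99


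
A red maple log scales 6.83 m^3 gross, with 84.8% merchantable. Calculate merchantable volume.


Formula: MV = V_total * (merchantable_pct / 100)
Merchantable fraction = 84.8% / 100 = 0.848
MV = 6.83 m^3 * 0.848 = 5.792 m^3

5.792


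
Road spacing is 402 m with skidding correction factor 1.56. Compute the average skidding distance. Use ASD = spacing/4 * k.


Formula: ASD = (spacing / 4) * correction
Uncorrected distance = spacing / 4 = 402 / 4 = 100.5 m
ASD = 100.5 * 1.56 = 157 m

157


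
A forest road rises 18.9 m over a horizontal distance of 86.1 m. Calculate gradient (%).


Formula: Gradient = rise / run * 100
Gradient = 18.9 / 86.1 * 100 = 22.0%

22.0


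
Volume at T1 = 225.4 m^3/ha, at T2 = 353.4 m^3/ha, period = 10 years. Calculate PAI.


Formula: PAI = (V_T2 - V_T1) / (T2 - T1)
Volume increment = 353.4 - 225.4 = 128.0 m^3/ha
PAI = 128.0 / 10 = 12.8 m^3/ha/year

12.8


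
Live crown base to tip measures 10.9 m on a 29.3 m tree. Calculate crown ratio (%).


Formula: Crown Ratio = (Crown Length / Total Height) * 100
CR = (10.9 m / 29.3 m) * 100
CR = 0.372 * 100 = 37.2%

37.2


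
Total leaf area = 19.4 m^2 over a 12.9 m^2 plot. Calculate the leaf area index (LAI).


Formula: LAI = total leaf area / ground area  (dimensionless)
LAI = 19.4 m^2 / 12.9 m^2
LAI = 1.5

1.5


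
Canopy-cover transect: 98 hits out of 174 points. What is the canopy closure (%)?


Formula: Canopy closure = covered points / total points * 100
Closure = 98 / 174 * 100
Closure = 0.5632 * 100 = 56.3%

56.3


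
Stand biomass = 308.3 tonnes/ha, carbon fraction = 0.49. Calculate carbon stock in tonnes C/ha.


Formula: Carbon Stock = Biomass * Carbon Fraction
C = 308.3 t/ha * 0.49
C = 151.1 t C/ha

151.1


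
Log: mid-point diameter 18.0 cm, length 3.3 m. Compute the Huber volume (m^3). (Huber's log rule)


Huber: V = Am * L,  Am = pi*(Dm/200)^2
Am = pi*(18.0/200)^2 = 0.025447 m^2
V = 0.025447*3.3 = 0.084 m^3

0.084


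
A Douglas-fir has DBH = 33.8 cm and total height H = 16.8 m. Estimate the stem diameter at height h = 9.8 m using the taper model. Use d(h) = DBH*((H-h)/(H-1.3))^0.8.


Taper: d(h) = DBH * ((H - h) / (H - 1.3))^0.8
Numerator = H - h = 16.8 - 9.8 = 7.0 m
Denominator = H - 1.3 = 16.8 - 1.3 = 15.5 m
Ratio = 7.0 / 15.5 = 0.45161
d = 33.8 * 0.45161^0.8 = 17.9 cm

17.9


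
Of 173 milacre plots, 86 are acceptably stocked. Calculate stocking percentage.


Formula: Stocking % = stocked plots / total plots * 100
Stocking = 86 / 173 * 100
Stocking = 0.4971 * 100 = 49.7%

49.7


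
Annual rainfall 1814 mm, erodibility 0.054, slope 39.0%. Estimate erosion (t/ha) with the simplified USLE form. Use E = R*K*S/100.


Formula: E = R * K * S / 100  (simplified USLE)
R * K = 1814 * 0.054 = 97.956
E = 97.956 * 39.0 / 100 = 38.2 t/ha

38.2


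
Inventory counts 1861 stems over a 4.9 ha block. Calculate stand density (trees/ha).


Formula: Stand Density = N_trees / Area_ha
Density = 1861 trees / 4.9 ha
Density = 380 trees/ha

380


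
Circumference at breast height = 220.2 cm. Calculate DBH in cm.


Formula: DBH = C / pi
DBH = 220.2 / pi
pi = 3.14159...
DBH = 70.1 cm

70.1


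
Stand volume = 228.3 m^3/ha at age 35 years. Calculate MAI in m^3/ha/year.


Formula: MAI = Total Volume / Stand Age
MAI = 228.3 m^3/ha / 35 years
MAI = 6.52 m^3/ha/year

6.52


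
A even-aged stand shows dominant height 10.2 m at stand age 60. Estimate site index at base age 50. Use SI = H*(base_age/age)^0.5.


Formula: SI = H_dom * (base_age / age)^0.5
Age ratio = 50 / 60 = 0.83333
sqrt(age_ratio) = 0.91287
SI = 10.2 * 0.91287 = 9.3 m

9.3


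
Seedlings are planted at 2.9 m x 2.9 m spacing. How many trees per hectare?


Formula: TPH = 10000 m^2/ha / (spacing_x * spacing_y)
Area per tree = 2.9 m * 2.9 m = 8.41 m^2
TPH = 10000 / 8.41 = 1189 trees/ha

1189


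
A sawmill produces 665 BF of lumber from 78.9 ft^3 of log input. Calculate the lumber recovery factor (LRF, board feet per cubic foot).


Formula: LRF = Lumber Output (BF) / Log Input (ft^3)
LRF = 665 BF / 78.9 ft^3
LRF = 8.43 BF/ft^3

8.43


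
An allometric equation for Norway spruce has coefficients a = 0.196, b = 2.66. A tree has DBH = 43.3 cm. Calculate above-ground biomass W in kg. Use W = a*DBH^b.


Formula: W = a * DBH^b  (allometric power law)
DBH^b = 43.3^2.66 = 22545.3927
W = 0.196 * 22545.3927 = 4418.9 kg

4418.9


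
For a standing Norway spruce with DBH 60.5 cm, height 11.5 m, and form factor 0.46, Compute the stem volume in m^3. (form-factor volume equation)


Formula: V = pi * (DBH/200)^2 * H * ff
Radius = DBH/200 = 60.5/200 = 0.3025 m
Radius^2 = 0.3025^2 = 0.09150625 m^2
V = pi * 0.09150625 * 11.5 * 0.46
V = 1.521 m^3

1.521


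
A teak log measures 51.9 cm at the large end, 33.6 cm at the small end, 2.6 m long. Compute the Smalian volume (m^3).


Smalian: V = (A1 + A2)/2 * L,  A = pi*(D/200)^2
A1 = pi*(51.9/200)^2 = 0.211556 m^2
A2 = pi*(33.6/200)^2 = 0.088668 m^2
V = (0.211556+0.088668)/2*2.6 = 0.3903 m^3

0.3903


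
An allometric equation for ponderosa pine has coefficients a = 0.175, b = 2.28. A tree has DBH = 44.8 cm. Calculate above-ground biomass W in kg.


Formula: W = a * DBH^b  (allometric power law)
DBH^b = 44.8^2.28 = 5819.8779
W = 0.175 * 5819.8779 = 1018.5 kg

1018.5


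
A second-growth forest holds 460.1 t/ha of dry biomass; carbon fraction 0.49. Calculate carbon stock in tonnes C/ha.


Formula: Carbon Stock = Biomass * Carbon Fraction
C = 460.1 t/ha * 0.49
C = 225.4 t C/ha

225.4


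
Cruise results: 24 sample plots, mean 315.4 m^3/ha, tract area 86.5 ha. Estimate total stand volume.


Formula: Total Volume = Mean Volume per ha * Total Area
Total Volume = 315.4 m^3/ha * 86.5 ha
Total Volume = 27282 m^3

27282


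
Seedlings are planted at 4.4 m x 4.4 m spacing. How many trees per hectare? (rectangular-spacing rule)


Formula: TPH = 10000 m^2/ha / (spacing_x * spacing_y)
Area per tree = 4.4 m * 4.4 m = 19.36 m^2
TPH = 10000 / 19.36 = 517 trees/ha

517


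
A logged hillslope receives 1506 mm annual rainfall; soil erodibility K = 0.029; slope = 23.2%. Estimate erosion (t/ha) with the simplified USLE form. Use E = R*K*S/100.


Formula: E = R * K * S / 100  (simplified USLE)
R * K = 1506 * 0.029 = 43.674
E = 43.674 * 23.2 / 100 = 10.13 t/ha

10.13


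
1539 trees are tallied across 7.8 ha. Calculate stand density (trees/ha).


Formula: Stand Density = N_trees / Area_ha
Density = 1539 trees / 7.8 ha
Density = 197 trees/ha

197


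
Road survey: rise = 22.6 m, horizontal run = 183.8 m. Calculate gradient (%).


Formula: Gradient = rise / run * 100
Gradient = 22.6 / 183.8 * 100 = 12.3%

12.3


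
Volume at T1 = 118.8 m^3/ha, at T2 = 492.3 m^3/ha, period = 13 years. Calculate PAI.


Formula: PAI = (V_T2 - V_T1) / (T2 - T1)
Volume increment = 492.3 - 118.8 = 373.5 m^3/ha
PAI = 373.5 / 13 = 28.73 m^3/ha/year

28.73


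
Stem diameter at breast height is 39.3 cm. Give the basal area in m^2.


Formula: BA = pi * (DBH/2)^2 / 10000  (cm^2 to m^2)
Radius = DBH/2 = 39.3/2 = 19.65 cm
BA = pi * 19.65^2 / 10000
   = 1213.0396 cm^2 / 10000
   = 0.1213 m^2

0.1213


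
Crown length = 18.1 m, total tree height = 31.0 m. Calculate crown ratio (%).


Formula: Crown Ratio = (Crown Length / Total Height) * 100
CR = (18.1 m / 31.0 m) * 100
CR = 0.5839 * 100 = 58.4%

58.4


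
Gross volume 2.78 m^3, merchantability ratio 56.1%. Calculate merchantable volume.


Formula: MV = V_total * (merchantable_pct / 100)
Merchantable fraction = 56.1% / 100 = 0.561
MV = 2.78 m^3 * 0.561 = 1.56 m^3

1.56


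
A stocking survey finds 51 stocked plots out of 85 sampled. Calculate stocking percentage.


Formula: Stocking % = stocked plots / total plots * 100
Stocking = 51 / 85 * 100
Stocking = 0.6 * 100 = 60.0%

60.0


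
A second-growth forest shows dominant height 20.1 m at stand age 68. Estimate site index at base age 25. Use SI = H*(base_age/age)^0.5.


Formula: SI = H_dom * (base_age / age)^0.5
Age ratio = 25 / 68 = 0.36765
sqrt(age_ratio) = 0.60634
SI = 20.1 * 0.60634 = 12.2 m

12.2


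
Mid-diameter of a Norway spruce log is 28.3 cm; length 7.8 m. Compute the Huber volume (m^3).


Huber: V = Am * L,  Am = pi*(Dm/200)^2
Am = pi*(28.3/200)^2 = 0.062902 m^2
V = 0.062902*7.8 = 0.4906 m^3

0.4906


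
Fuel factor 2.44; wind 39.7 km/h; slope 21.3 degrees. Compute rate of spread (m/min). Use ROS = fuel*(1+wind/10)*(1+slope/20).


Formula: ROS = fuel * (1 + wind/10) * (1 + slope/20)
Wind factor = 1 + 39.7/10 = 4.97
Slope factor = 1 + 21.3/20 = 2.065
ROS = 2.44 * 4.97 * 2.065 = 25.04 m/min

25.04


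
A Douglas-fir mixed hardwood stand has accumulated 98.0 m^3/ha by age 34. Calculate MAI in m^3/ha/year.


Formula: MAI = Total Volume / Stand Age
MAI = 98.0 m^3/ha / 34 years
MAI = 2.88 m^3/ha/year

2.88


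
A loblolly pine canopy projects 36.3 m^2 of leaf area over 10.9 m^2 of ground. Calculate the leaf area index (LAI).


Formula: LAI = total leaf area / ground area  (dimensionless)
LAI = 36.3 m^2 / 10.9 m^2
LAI = 3.33

3.33


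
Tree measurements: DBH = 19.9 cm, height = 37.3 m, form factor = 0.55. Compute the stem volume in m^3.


Formula: V = pi * (DBH/200)^2 * H * ff
Radius = DBH/200 = 19.9/200 = 0.0995 m
Radius^2 = 0.0995^2 = 0.00990025 m^2
V = pi * 0.00990025 * 37.3 * 0.55
V = 0.638 m^3

0.638


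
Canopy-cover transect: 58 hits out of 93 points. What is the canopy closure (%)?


Formula: Canopy closure = covered points / total points * 100
Closure = 58 / 93 * 100
Closure = 0.6237 * 100 = 62.4%

62.4


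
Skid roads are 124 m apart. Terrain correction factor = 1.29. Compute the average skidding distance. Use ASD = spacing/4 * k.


Formula: ASD = (spacing / 4) * correction
Uncorrected distance = spacing / 4 = 124 / 4 = 31 m
ASD = 31 * 1.29 = 40 m

40


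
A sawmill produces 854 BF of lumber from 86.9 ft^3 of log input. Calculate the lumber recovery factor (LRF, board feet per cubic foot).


Formula: LRF = Lumber Output (BF) / Log Input (ft^3)
LRF = 854 BF / 86.9 ft^3
LRF = 9.83 BF/ft^3

9.83


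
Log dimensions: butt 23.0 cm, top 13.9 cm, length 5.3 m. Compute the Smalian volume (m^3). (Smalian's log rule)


Smalian: V = (A1 + A2)/2 * L,  A = pi*(D/200)^2
A1 = pi*(23.0/200)^2 = 0.041548 m^2
A2 = pi*(13.9/200)^2 = 0.015175 m^2
V = (0.041548+0.015175)/2*5.3 = 0.1503 m^3

0.1503


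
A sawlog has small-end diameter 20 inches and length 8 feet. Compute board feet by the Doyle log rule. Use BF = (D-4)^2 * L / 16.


Doyle: BF = (D - 4)^2 * L / 16
Adjusted diameter = 20 - 4 = 16 in
(D-4)^2 = 16^2 = 256
BF = 256 * 8 / 16 = 128 BF

128


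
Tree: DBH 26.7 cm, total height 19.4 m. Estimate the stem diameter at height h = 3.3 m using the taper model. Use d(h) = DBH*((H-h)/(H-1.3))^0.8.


Taper: d(h) = DBH * ((H - h) / (H - 1.3))^0.8
Numerator = H - h = 19.4 - 3.3 = 16.1 m
Denominator = H - 1.3 = 19.4 - 1.3 = 18.1 m
Ratio = 16.1 / 18.1 = 0.8895
d = 26.7 * 0.8895^0.8 = 24.3 cm

24.3


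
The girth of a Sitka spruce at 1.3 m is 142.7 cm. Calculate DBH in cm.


Formula: DBH = C / pi
DBH = 142.7 / pi
pi = 3.14159...
DBH = 45.4 cm

45.4


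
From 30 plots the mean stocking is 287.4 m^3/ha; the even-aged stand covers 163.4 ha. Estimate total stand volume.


Formula: Total Volume = Mean Volume per ha * Total Area
Total Volume = 287.4 m^3/ha * 163.4 ha
Total Volume = 46961 m^3

46961


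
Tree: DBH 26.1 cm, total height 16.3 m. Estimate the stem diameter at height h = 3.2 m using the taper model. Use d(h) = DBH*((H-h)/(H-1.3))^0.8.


Taper: d(h) = DBH * ((H - h) / (H - 1.3))^0.8
Numerator = H - h = 16.3 - 3.2 = 13.1 m
Denominator = H - 1.3 = 16.3 - 1.3 = 15.0 m
Ratio = 13.1 / 15.0 = 0.87333
d = 26.1 * 0.87333^0.8 = 23.4 cm

23.4


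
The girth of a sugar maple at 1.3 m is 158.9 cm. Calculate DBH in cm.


Formula: DBH = C / pi
DBH = 158.9 / pi
pi = 3.14159...
DBH = 50.6 cm

50.6


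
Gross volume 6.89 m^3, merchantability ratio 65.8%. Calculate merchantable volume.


Formula: MV = V_total * (merchantable_pct / 100)
Merchantable fraction = 65.8% / 100 = 0.658
MV = 6.89 m^3 * 0.658 = 4.534 m^3

4.534


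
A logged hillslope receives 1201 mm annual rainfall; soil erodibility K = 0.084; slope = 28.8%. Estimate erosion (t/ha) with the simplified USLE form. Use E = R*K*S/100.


Formula: E = R * K * S / 100  (simplified USLE)
R * K = 1201 * 0.084 = 100.884
E = 100.884 * 28.8 / 100 = 29.05 t/ha

29.05


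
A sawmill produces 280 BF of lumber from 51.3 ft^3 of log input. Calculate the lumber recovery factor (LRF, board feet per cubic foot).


Formula: LRF = Lumber Output (BF) / Log Input (ft^3)
LRF = 280 BF / 51.3 ft^3
LRF = 5.46 BF/ft^3

5.46


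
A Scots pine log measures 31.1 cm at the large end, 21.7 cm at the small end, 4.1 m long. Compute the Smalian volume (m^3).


Smalian: V = (A1 + A2)/2 * L,  A = pi*(D/200)^2
A1 = pi*(31.1/200)^2 = 0.075964 m^2
A2 = pi*(21.7/200)^2 = 0.036984 m^2
V = (0.075964+0.036984)/2*4.1 = 0.2315 m^3

0.2315


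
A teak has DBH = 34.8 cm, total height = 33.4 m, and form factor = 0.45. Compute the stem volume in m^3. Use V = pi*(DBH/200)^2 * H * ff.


Formula: V = pi * (DBH/200)^2 * H * ff
Radius = DBH/200 = 34.8/200 = 0.174 m
Radius^2 = 0.174^2 = 0.030276 m^2
V = pi * 0.030276 * 33.4 * 0.45
V = 1.43 m^3

1.43


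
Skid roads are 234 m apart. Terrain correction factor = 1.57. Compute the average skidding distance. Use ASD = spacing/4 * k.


Formula: ASD = (spacing / 4) * correction
Uncorrected distance = spacing / 4 = 234 / 4 = 58.5 m
ASD = 58.5 * 1.57 = 92 m

92


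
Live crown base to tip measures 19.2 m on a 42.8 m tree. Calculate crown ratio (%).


Formula: Crown Ratio = (Crown Length / Total Height) * 100
CR = (19.2 m / 42.8 m) * 100
CR = 0.4486 * 100 = 44.9%

44.9


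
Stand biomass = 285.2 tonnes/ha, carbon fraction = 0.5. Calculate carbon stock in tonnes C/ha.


Formula: Carbon Stock = Biomass * Carbon Fraction
C = 285.2 t/ha * 0.5
C = 142.6 t C/ha

142.6
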